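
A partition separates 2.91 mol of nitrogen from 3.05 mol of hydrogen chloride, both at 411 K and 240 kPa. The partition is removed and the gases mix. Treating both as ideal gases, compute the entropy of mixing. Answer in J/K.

Mole fractions: x_A = 2.91/5.96 = 0.488, x_B = 0.512.
ΔS_mix = −R(n_A ln x_A + n_B ln x_B) = −8.314 × (2.91 ln 0.488 + 3.05 ln 0.512) = 34.3 J/K.

ΔS_mix = 34.3 J/K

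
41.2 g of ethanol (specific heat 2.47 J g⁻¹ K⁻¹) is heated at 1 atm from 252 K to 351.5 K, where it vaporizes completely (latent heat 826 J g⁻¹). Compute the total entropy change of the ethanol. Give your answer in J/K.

Warming step: ΔS₁ = m c ln(T_tr/T_i) = 41.2 × 2.47 × ln(351.5/252) = 33.87 J/K.
Phase change: ΔS₂ = +mL/T_tr = 41.2 × 826 / 351.5 = 96.82 J/K.
ΔS_total = (33.87) + (96.82) = 131 J/K.

ΔS = 131 J/K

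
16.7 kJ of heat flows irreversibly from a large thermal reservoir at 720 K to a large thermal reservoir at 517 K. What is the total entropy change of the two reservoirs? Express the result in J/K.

ΔS_total = 9.11 J/K

ΔS_hot = −Q/T_H = −16700/720 = -23.19 J/K and ΔS_cold = +Q/T_C = 16700/517 = 32.3 J/K.
ΔS_total = -23.19 + 32.3 = 9.11 J/K, positive as the second law requires.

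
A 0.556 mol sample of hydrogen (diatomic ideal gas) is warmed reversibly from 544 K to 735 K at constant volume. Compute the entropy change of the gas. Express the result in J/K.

ΔS = 3.48 J/K

At constant volume, ΔS = nC_V ln(T₂/T₁) with C_V = 5R/2 = 20.79 J mol⁻¹ K⁻¹.
ΔS = 0.556 × 20.79 × ln(735/544) = 3.48 J/K.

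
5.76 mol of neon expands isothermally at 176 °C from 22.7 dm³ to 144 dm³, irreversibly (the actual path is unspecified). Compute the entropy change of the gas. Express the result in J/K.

Entropy is a state function, so ΔS_gas depends only on the end states.
For an isothermal ideal gas ΔS_gas = nR ln(V₂/V₁) = 5.76 × 8.314 × ln(144/22.7) = 88.5 J/K.

ΔS_gas = 88.5 J/K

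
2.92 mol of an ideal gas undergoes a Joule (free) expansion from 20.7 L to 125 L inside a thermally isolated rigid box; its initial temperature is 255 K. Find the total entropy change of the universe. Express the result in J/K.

ΔS_universe = 43.7 J/K

No heat is exchanged and no work is done, so the ideal-gas temperature stays constant.
Entropy is a state function; using a reversible isothermal path, ΔS_gas = nR ln(V₂/V₁) = 2.92 × 8.314 × ln(125/20.7) = 43.7 J/K.
The insulated surroundings exchange no heat, so ΔS_surr = 0 and ΔS_universe = ΔS_gas.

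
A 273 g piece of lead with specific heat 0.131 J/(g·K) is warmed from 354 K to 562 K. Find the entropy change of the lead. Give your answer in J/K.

ΔS = 16.5 J/K

ΔS = ∫dQ_rev/T = m c ln(T₂/T₁) = 273 × 0.131 × ln(562/354) = 16.5 J/K.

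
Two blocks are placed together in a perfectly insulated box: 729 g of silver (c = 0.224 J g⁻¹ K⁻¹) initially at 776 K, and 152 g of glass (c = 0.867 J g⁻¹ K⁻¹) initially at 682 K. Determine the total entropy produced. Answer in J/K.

ΔS_total = 0.605 J/K

Energy balance: T_f = (m₁c₁T₁ + m₂c₂T₂)/(m₁c₁ + m₂c₂) = 734.02 K.
ΔS₁ = m₁c₁ ln(T_f/T₁) = 163.296 × ln(734.02/776) = -9.082 J/K.
ΔS₂ = m₂c₂ ln(T_f/T₂) = 131.784 × ln(734.02/682) = 9.687 J/K.
ΔS_total = -9.082 + 9.687 = 0.605 J/K.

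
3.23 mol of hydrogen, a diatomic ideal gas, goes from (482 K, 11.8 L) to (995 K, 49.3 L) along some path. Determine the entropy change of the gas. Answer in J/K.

ΔS = 87.1 J/K

Entropy is a state function: ΔS = nC_V ln(T₂/T₁) + nR ln(V₂/V₁), with C_V = 5R/2 = 20.79 J mol⁻¹ K⁻¹ for a diatomic ideal gas.
ΔS = 3.23 × [20.79 × ln(995/482) + 8.314 × ln(49.3/11.8)] = 87.1 J/K.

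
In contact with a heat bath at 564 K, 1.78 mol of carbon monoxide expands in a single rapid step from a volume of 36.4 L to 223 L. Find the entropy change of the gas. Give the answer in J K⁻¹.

Entropy is a state function, so ΔS_gas depends only on the end states.
For an isothermal ideal gas ΔS_gas = nR ln(V₂/V₁) = 1.78 × 8.314 × ln(223/36.4) = 26.8 J/K.

ΔS_gas = 26.8 J/K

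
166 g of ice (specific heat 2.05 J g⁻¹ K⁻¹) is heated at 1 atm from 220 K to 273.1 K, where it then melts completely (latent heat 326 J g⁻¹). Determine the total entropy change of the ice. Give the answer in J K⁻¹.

ΔS = 272 J/K

Warming step: ΔS₁ = m c ln(T_tr/T_i) = 166 × 2.05 × ln(273.1/220) = 73.58 J/K.
Phase change: ΔS₂ = +mL/T_tr = 166 × 326 / 273.1 = 198.2 J/K.
ΔS_total = (73.58) + (198.2) = 272 J/K.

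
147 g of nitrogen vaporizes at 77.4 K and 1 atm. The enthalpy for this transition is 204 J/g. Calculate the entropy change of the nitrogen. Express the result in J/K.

ΔS = 387 J/K

Heat absorbed by the substance: Q = mL = 147 × 204 = 29988 J.
At constant T, ΔS = Q_rev/T = 29988 / 77.4 = 387 J/K.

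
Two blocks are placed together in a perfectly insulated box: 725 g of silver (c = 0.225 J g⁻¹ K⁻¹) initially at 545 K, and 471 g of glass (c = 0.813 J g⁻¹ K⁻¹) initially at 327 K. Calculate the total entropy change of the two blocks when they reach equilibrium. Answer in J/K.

Energy balance: T_f = (m₁c₁T₁ + m₂c₂T₂)/(m₁c₁ + m₂c₂) = 392.12 K.
ΔS₁ = m₁c₁ ln(T_f/T₁) = 163.125 × ln(392.12/545) = -53.7 J/K.
ΔS₂ = m₂c₂ ln(T_f/T₂) = 382.923 × ln(392.12/327) = 69.55 J/K.
ΔS_total = -53.7 + 69.55 = 15.8 J/K.

ΔS_total = 15.8 J/K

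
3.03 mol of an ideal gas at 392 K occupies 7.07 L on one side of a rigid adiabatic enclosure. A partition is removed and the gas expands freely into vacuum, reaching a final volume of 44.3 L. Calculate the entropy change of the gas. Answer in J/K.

For an ideal gas in free expansion Q = 0 and W = 0, so T is unchanged.
Entropy is a state function; using a reversible isothermal path, ΔS_gas = nR ln(V₂/V₁) = 3.03 × 8.314 × ln(44.3/7.07) = 46.2 J/K.

ΔS_gas = 46.2 J/K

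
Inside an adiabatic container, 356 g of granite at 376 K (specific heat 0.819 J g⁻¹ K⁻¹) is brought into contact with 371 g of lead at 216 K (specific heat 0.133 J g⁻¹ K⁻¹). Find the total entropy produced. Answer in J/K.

ΔS_total = 5.68 J/K

Energy balance: T_f = (m₁c₁T₁ + m₂c₂T₂)/(m₁c₁ + m₂c₂) = 352.84 K.
ΔS₁ = m₁c₁ ln(T_f/T₁) = 291.564 × ln(352.84/376) = -18.53 J/K.
ΔS₂ = m₂c₂ ln(T_f/T₂) = 49.343 × ln(352.84/216) = 24.21 J/K.
ΔS_total = -18.53 + 24.21 = 5.68 J/K.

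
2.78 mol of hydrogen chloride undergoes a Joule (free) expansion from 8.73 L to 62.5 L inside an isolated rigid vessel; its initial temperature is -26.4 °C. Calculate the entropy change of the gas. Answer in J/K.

No heat is exchanged and no work is done, so the ideal-gas temperature stays constant.
Entropy is a state function; using a reversible isothermal path, ΔS_gas = nR ln(V₂/V₁) = 2.78 × 8.314 × ln(62.5/8.73) = 45.5 J/K.

ΔS_gas = 45.5 J/K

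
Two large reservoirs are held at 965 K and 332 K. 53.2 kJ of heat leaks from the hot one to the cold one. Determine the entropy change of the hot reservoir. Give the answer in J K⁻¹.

The hot reservoir loses heat Q, so ΔS_hot = −Q/T_H = −53200/965 = -55.1 J/K.

ΔS_hot = -55.1 J/K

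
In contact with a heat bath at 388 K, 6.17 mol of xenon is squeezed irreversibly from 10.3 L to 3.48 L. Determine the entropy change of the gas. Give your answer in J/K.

ΔS_gas = -55.7 J/K

Entropy is a state function, so ΔS_gas depends only on the end states.
For an isothermal ideal gas ΔS_gas = nR ln(V₂/V₁) = 6.17 × 8.314 × ln(3.48/10.3) = -55.7 J/K.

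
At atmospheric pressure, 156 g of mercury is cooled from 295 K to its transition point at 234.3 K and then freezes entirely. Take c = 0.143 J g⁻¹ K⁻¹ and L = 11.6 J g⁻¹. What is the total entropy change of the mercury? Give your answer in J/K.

ΔS = -12.9 J/K

Cooling step: ΔS₁ = m c ln(T_tr/T_i) = 156 × 0.143 × ln(234.3/295) = -5.139 J/K.
Phase change: ΔS₂ = −mL/T_tr = −156 × 11.6 / 234.3 = -7.723 J/K.
ΔS_total = (-5.139) + (-7.723) = -12.9 J/K.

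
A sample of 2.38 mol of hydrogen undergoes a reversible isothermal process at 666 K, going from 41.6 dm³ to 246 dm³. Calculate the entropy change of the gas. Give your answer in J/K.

ΔS_gas = 35.2 J/K

For an isothermal ideal gas ΔS_gas = nR ln(V₂/V₁) = 2.38 × 8.314 × ln(246/41.6) = 35.2 J/K.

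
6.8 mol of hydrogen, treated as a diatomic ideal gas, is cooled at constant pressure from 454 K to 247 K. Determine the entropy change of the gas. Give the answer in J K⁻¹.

ΔS = -120 J/K

At constant pressure, ΔS = nC_p ln(T₂/T₁) with C_p = 7R/2 = 29.1 J mol⁻¹ K⁻¹.
ΔS = 6.8 × 29.1 × ln(247/454) = -120 J/K.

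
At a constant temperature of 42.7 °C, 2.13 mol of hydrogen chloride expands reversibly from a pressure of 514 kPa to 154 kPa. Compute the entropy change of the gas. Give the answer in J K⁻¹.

ΔS_gas = 21.3 J/K

For an isothermal ideal gas ΔS_gas = nR ln(P₁/P₂) = 2.13 × 8.314 × ln(514/154) = 21.3 J/K.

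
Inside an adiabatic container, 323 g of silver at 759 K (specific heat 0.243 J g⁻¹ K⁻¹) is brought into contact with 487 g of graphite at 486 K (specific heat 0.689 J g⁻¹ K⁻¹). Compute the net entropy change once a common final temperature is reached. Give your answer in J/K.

ΔS_total = 6.91 J/K

Energy balance: T_f = (m₁c₁T₁ + m₂c₂T₂)/(m₁c₁ + m₂c₂) = 537.75 K.
ΔS₁ = m₁c₁ ln(T_f/T₁) = 78.489 × ln(537.75/759) = -27.047 J/K.
ΔS₂ = m₂c₂ ln(T_f/T₂) = 335.543 × ln(537.75/486) = 33.954 J/K.
ΔS_total = -27.047 + 33.954 = 6.91 J/K.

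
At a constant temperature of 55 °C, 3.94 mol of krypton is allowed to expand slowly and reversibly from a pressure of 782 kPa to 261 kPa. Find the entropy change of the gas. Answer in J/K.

For an isothermal ideal gas ΔS_gas = nR ln(P₁/P₂) = 3.94 × 8.314 × ln(782/261) = 35.9 J/K.

ΔS_gas = 35.9 J/K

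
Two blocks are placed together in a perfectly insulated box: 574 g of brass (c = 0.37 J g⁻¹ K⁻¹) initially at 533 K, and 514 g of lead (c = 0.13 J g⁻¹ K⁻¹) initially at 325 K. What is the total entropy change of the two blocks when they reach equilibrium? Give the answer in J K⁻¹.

ΔS_total = 5.68 J/K

Energy balance: T_f = (m₁c₁T₁ + m₂c₂T₂)/(m₁c₁ + m₂c₂) = 483.22 K.
ΔS₁ = m₁c₁ ln(T_f/T₁) = 212.38 × ln(483.22/533) = -20.82 J/K.
ΔS₂ = m₂c₂ ln(T_f/T₂) = 66.82 × ln(483.22/325) = 26.5 J/K.
ΔS_total = -20.82 + 26.5 = 5.68 J/K.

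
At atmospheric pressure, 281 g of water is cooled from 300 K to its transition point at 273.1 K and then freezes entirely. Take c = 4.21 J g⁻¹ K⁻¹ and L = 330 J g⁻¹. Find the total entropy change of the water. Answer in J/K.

ΔS = -451 J/K

Cooling step: ΔS₁ = m c ln(T_tr/T_i) = 281 × 4.21 × ln(273.1/300) = -111.1 J/K.
Phase change: ΔS₂ = −mL/T_tr = −281 × 330 / 273.1 = -339.5 J/K.
ΔS_total = (-111.1) + (-339.5) = -451 J/K.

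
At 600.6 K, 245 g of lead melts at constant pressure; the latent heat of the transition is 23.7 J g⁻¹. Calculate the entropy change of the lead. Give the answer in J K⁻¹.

ΔS = 9.67 J/K

Heat absorbed by the substance: Q = mL = 245 × 23.7 = 5806.5 J.
At constant T, ΔS = Q_rev/T = 5806.5 / 600.6 = 9.67 J/K.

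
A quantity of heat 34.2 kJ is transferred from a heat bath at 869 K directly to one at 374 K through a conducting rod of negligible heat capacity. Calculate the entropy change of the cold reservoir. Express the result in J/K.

The cold reservoir gains heat Q, so ΔS_cold = +Q/T_C = 34200/374 = 91.4 J/K.

ΔS_cold = 91.4 J/K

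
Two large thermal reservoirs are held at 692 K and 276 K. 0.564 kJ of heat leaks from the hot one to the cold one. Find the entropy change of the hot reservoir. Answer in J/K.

ΔS_hot = -0.815 J/K

The hot reservoir loses heat Q, so ΔS_hot = −Q/T_H = −564/692 = -0.815 J/K.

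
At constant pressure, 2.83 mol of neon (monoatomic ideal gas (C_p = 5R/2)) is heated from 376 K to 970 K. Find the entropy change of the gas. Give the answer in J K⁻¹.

At constant pressure, ΔS = nC_p ln(T₂/T₁) with C_p = 5R/2 = 20.79 J mol⁻¹ K⁻¹.
ΔS = 2.83 × 20.79 × ln(970/376) = 55.7 J/K.

ΔS = 55.7 J/K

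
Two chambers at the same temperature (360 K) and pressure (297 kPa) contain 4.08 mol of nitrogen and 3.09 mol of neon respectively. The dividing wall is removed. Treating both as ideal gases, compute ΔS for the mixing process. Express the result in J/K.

Mole fractions: x_A = 4.08/7.17 = 0.569, x_B = 0.431.
ΔS_mix = −R(n_A ln x_A + n_B ln x_B) = −8.314 × (4.08 ln 0.569 + 3.09 ln 0.431) = 40.7 J/K.

ΔS_mix = 40.7 J/K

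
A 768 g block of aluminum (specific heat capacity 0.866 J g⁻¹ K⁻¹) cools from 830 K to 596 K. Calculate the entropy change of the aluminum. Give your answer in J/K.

ΔS = ∫dQ_rev/T = m c ln(T₂/T₁) = 768 × 0.866 × ln(596/830) = -220 J/K.

ΔS = -220 J/K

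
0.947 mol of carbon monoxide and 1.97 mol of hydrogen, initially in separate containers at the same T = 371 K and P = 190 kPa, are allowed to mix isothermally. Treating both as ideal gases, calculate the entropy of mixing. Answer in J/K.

Mole fractions: x_A = 0.947/2.92 = 0.325, x_B = 0.675.
ΔS_mix = −R(n_A ln x_A + n_B ln x_B) = −8.314 × (0.947 ln 0.325 + 1.97 ln 0.675) = 15.3 J/K.

ΔS_mix = 15.3 J/K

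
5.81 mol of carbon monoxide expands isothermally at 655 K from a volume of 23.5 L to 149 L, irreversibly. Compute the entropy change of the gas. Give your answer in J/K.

ΔS_gas = 89.2 J/K

Entropy is a state function, so ΔS_gas depends only on the end states.
For an isothermal ideal gas ΔS_gas = nR ln(V₂/V₁) = 5.81 × 8.314 × ln(149/23.5) = 89.2 J/K.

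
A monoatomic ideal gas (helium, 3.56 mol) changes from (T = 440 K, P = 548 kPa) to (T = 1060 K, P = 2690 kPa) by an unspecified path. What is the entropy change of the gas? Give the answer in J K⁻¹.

ΔS = nC_p ln(T₂/T₁) − nR ln(P₂/P₁), with C_p = 5R/2 = 20.79 J mol⁻¹ K⁻¹ for a monoatomic ideal gas.
ΔS = 3.56 × [20.79 × ln(1060/440) − 8.314 × ln(2690/548)] = 18 J/K.

ΔS = 18 J/K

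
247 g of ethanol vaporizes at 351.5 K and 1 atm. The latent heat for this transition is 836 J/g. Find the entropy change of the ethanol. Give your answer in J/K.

ΔS = 587 J/K

Heat absorbed by the substance: Q = mL = 247 × 836 = 206492 J.
At constant T, ΔS = Q_rev/T = 206492 / 351.5 = 587 J/K.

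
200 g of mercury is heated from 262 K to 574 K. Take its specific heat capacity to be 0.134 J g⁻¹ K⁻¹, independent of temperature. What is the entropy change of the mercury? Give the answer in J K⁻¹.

ΔS = ∫dQ_rev/T = m c ln(T₂/T₁) = 200 × 0.134 × ln(574/262) = 21 J/K.

ΔS = 21 J/K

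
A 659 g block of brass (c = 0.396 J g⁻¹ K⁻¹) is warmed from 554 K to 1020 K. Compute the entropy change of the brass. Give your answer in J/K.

ΔS = 159 J/K

ΔS = ∫dQ_rev/T = m c ln(T₂/T₁) = 659 × 0.396 × ln(1020/554) = 159 J/K.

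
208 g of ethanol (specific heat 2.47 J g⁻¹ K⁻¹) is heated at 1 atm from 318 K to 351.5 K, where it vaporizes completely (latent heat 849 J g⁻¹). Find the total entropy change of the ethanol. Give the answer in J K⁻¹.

Warming step: ΔS₁ = m c ln(T_tr/T_i) = 208 × 2.47 × ln(351.5/318) = 51.46 J/K.
Phase change: ΔS₂ = +mL/T_tr = 208 × 849 / 351.5 = 502.4 J/K.
ΔS_total = (51.46) + (502.4) = 554 J/K.

ΔS = 554 J/K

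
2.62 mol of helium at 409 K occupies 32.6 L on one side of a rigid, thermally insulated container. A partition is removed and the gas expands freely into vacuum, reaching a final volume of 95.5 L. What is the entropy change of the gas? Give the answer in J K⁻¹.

ΔS_gas = 23.4 J/K

For an ideal gas in free expansion Q = 0 and W = 0, so T is unchanged.
Entropy is a state function; using a reversible isothermal path, ΔS_gas = nR ln(V₂/V₁) = 2.62 × 8.314 × ln(95.5/32.6) = 23.4 J/K.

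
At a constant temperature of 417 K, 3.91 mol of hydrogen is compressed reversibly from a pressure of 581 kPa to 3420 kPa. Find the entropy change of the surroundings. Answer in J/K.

For an isothermal ideal gas ΔS_gas = nR ln(P₁/P₂) = 3.91 × 8.314 × ln(581/3420) = -57.6 J/K.
The process is reversible, so ΔS_surr = −ΔS_gas = 57.6 J/K and ΔS_universe = 0.

ΔS_surr = 57.6 J/K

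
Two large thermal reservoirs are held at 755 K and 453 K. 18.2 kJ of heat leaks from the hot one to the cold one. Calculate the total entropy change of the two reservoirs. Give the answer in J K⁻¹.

ΔS_total = 16.1 J/K

ΔS_hot = −Q/T_H = −18200/755 = -24.11 J/K and ΔS_cold = +Q/T_C = 18200/453 = 40.18 J/K.
ΔS_total = -24.11 + 40.18 = 16.1 J/K, positive as the second law requires.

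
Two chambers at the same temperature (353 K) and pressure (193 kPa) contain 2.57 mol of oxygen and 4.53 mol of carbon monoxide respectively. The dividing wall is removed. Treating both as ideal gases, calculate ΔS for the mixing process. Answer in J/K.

ΔS_mix = 38.6 J/K

Mole fractions: x_A = 2.57/7.1 = 0.362, x_B = 0.638.
ΔS_mix = −R(n_A ln x_A + n_B ln x_B) = −8.314 × (2.57 ln 0.362 + 4.53 ln 0.638) = 38.6 J/K.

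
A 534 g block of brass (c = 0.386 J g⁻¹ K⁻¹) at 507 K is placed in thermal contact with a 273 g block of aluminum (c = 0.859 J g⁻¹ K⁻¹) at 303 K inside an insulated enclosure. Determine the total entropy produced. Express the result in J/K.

Energy balance: T_f = (m₁c₁T₁ + m₂c₂T₂)/(m₁c₁ + m₂c₂) = 398.43 K.
ΔS₁ = m₁c₁ ln(T_f/T₁) = 206.124 × ln(398.43/507) = -49.67 J/K.
ΔS₂ = m₂c₂ ln(T_f/T₂) = 234.507 × ln(398.43/303) = 64.21 J/K.
ΔS_total = -49.67 + 64.21 = 14.5 J/K.

ΔS_total = 14.5 J/K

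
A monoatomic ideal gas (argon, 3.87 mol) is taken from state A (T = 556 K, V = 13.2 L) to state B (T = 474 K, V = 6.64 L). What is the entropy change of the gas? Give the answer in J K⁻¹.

Entropy is a state function: ΔS = nC_V ln(T₂/T₁) + nR ln(V₂/V₁), with C_V = 3R/2 = 12.47 J mol⁻¹ K⁻¹ for a monoatomic ideal gas.
ΔS = 3.87 × [12.47 × ln(474/556) + 8.314 × ln(6.64/13.2)] = -29.8 J/K.

ΔS = -29.8 J/K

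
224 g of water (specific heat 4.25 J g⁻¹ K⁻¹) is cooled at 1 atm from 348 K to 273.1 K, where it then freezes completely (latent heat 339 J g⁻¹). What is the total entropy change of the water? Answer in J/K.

Cooling step: ΔS₁ = m c ln(T_tr/T_i) = 224 × 4.25 × ln(273.1/348) = -230.7 J/K.
Phase change: ΔS₂ = −mL/T_tr = −224 × 339 / 273.1 = -278.1 J/K.
ΔS_total = (-230.7) + (-278.1) = -509 J/K.

ΔS = -509 J/K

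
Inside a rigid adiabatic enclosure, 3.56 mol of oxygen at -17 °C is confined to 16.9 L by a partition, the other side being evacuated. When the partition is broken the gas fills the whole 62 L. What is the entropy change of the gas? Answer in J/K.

ΔS_gas = 38.5 J/K

No heat is exchanged and no work is done, so the ideal-gas temperature stays constant.
Entropy is a state function; using a reversible isothermal path, ΔS_gas = nR ln(V₂/V₁) = 3.56 × 8.314 × ln(62/16.9) = 38.5 J/K.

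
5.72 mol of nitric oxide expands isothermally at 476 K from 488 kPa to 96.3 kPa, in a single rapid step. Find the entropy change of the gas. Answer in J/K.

ΔS_gas = 77.2 J/K

Entropy is a state function, so ΔS_gas depends only on the end states.
For an isothermal ideal gas ΔS_gas = nR ln(P₁/P₂) = 5.72 × 8.314 × ln(488/96.3) = 77.2 J/K.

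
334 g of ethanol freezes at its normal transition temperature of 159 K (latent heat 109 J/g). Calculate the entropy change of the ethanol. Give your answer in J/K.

Heat released by the substance: Q = −mL = −334 × 109 = −36406 J.
At constant T, ΔS = Q_rev/T = −36406 / 159 = -229 J/K.

ΔS = -229 J/K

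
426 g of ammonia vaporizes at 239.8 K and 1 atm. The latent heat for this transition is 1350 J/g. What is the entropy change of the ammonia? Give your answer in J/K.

Heat absorbed by the substance: Q = mL = 426 × 1350 = 575100 J.
At constant T, ΔS = Q_rev/T = 575100 / 239.8 = 2400 J/K.

ΔS = 2400 J/K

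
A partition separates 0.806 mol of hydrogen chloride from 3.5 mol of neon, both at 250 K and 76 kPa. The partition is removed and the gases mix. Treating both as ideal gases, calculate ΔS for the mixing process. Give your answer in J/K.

Mole fractions: x_A = 0.806/4.31 = 0.187, x_B = 0.813.
ΔS_mix = −R(n_A ln x_A + n_B ln x_B) = −8.314 × (0.806 ln 0.187 + 3.5 ln 0.813) = 17.3 J/K.

ΔS_mix = 17.3 J/K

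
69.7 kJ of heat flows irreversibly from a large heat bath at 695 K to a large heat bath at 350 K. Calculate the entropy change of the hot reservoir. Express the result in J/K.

ΔS_hot = -100 J/K

The hot reservoir loses heat Q, so ΔS_hot = −Q/T_H = −69700/695 = -100 J/K.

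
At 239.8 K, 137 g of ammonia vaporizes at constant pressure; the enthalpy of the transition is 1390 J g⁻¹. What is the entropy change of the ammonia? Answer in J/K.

Heat absorbed by the substance: Q = mL = 137 × 1390 = 190430 J.
At constant T, ΔS = Q_rev/T = 190430 / 239.8 = 794 J/K.

ΔS = 794 J/K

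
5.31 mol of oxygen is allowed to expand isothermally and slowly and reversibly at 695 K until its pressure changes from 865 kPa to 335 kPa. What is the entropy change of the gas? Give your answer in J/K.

ΔS_gas = 41.9 J/K

For an isothermal ideal gas ΔS_gas = nR ln(P₁/P₂) = 5.31 × 8.314 × ln(865/335) = 41.9 J/K.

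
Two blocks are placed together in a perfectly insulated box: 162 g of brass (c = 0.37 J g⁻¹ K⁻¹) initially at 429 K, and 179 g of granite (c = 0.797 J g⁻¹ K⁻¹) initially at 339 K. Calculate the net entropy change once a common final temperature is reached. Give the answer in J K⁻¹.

Energy balance: T_f = (m₁c₁T₁ + m₂c₂T₂)/(m₁c₁ + m₂c₂) = 365.63 K.
ΔS₁ = m₁c₁ ln(T_f/T₁) = 59.94 × ln(365.63/429) = -9.581 J/K.
ΔS₂ = m₂c₂ ln(T_f/T₂) = 142.663 × ln(365.63/339) = 10.79 J/K.
ΔS_total = -9.581 + 10.79 = 1.21 J/K.

ΔS_total = 1.21 J/K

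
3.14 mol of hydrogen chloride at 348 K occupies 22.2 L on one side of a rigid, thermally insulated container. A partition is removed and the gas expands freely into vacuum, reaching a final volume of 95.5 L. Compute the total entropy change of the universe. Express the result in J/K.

No heat is exchanged and no work is done, so the ideal-gas temperature stays constant.
Entropy is a state function; using a reversible isothermal path, ΔS_gas = nR ln(V₂/V₁) = 3.14 × 8.314 × ln(95.5/22.2) = 38.1 J/K.
The insulated surroundings exchange no heat, so ΔS_surr = 0 and ΔS_universe = ΔS_gas.

ΔS_universe = 38.1 J/K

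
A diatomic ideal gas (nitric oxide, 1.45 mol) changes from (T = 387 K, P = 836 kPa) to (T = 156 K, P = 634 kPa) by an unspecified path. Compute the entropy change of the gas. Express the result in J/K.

ΔS = nC_p ln(T₂/T₁) − nR ln(P₂/P₁), with C_p = 7R/2 = 29.1 J mol⁻¹ K⁻¹ for a diatomic ideal gas.
ΔS = 1.45 × [29.1 × ln(156/387) − 8.314 × ln(634/836)] = -35 J/K.

ΔS = -35 J/K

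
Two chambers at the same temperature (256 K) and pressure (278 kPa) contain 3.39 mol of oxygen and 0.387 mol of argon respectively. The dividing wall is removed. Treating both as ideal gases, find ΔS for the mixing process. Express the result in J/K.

ΔS_mix = 10.4 J/K

Mole fractions: x_A = 3.39/3.78 = 0.898, x_B = 0.102.
ΔS_mix = −R(n_A ln x_A + n_B ln x_B) = −8.314 × (3.39 ln 0.898 + 0.387 ln 0.102) = 10.4 J/K.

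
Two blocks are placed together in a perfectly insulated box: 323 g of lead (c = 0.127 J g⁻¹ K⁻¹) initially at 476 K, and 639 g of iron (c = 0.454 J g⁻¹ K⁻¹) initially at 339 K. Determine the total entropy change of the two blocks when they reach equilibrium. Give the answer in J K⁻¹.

Energy balance: T_f = (m₁c₁T₁ + m₂c₂T₂)/(m₁c₁ + m₂c₂) = 355.97 K.
ΔS₁ = m₁c₁ ln(T_f/T₁) = 41.021 × ln(355.97/476) = -11.92 J/K.
ΔS₂ = m₂c₂ ln(T_f/T₂) = 290.106 × ln(355.97/339) = 14.17 J/K.
ΔS_total = -11.92 + 14.17 = 2.25 J/K.

ΔS_total = 2.25 J/K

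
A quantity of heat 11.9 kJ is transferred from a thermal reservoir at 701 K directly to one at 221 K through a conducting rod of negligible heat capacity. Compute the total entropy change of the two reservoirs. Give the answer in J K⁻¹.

ΔS_hot = −Q/T_H = −11900/701 = -16.98 J/K and ΔS_cold = +Q/T_C = 11900/221 = 53.85 J/K.
ΔS_total = -16.98 + 53.85 = 36.9 J/K, positive as the second law requires.

ΔS_total = 36.9 J/K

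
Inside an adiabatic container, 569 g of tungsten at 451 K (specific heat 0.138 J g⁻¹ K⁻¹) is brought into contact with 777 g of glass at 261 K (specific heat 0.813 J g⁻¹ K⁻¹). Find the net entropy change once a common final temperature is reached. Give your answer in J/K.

ΔS_total = 12 J/K

Energy balance: T_f = (m₁c₁T₁ + m₂c₂T₂)/(m₁c₁ + m₂c₂) = 282.01 K.
ΔS₁ = m₁c₁ ln(T_f/T₁) = 78.522 × ln(282.01/451) = -36.87 J/K.
ΔS₂ = m₂c₂ ln(T_f/T₂) = 631.701 × ln(282.01/261) = 48.9 J/K.
ΔS_total = -36.87 + 48.9 = 12 J/K.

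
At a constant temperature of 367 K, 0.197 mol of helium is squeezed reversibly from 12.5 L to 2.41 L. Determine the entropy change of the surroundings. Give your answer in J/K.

ΔS_surr = 2.7 J/K

For an isothermal ideal gas ΔS_gas = nR ln(V₂/V₁) = 0.197 × 8.314 × ln(2.41/12.5) = -2.7 J/K.
The process is reversible, so ΔS_surr = −ΔS_gas = 2.7 J/K and ΔS_universe = 0.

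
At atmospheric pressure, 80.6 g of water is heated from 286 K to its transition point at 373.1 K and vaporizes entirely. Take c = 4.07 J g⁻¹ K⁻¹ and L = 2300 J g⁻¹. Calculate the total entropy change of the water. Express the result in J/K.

Warming step: ΔS₁ = m c ln(T_tr/T_i) = 80.6 × 4.07 × ln(373.1/286) = 87.21 J/K.
Phase change: ΔS₂ = +mL/T_tr = 80.6 × 2300 / 373.1 = 496.9 J/K.
ΔS_total = (87.21) + (496.9) = 584 J/K.

ΔS = 584 J/K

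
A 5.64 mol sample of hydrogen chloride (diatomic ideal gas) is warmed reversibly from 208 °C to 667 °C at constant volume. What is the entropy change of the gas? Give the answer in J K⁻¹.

ΔS = 78.5 J/K

In kelvin: T₁ = 481.15 K, T₂ = 940.15 K. At constant volume, ΔS = nC_V ln(T₂/T₁) with C_V = 5R/2 = 20.79 J mol⁻¹ K⁻¹.
ΔS = 5.64 × 20.79 × ln(940.15/481.15) = 78.5 J/K.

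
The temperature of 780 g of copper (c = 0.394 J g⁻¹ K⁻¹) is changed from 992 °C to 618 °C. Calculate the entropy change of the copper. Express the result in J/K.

In kelvin: T₁ = 1265.15 K, T₂ = 891.15 K. ΔS = ∫dQ_rev/T = m c ln(T₂/T₁) = 780 × 0.394 × ln(891.15/1265.15) = -108 J/K.

ΔS = -108 J/K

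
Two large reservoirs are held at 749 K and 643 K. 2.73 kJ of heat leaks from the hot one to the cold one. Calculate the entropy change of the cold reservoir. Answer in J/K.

The cold reservoir gains heat Q, so ΔS_cold = +Q/T_C = 2730/643 = 4.25 J/K.

ΔS_cold = 4.25 J/K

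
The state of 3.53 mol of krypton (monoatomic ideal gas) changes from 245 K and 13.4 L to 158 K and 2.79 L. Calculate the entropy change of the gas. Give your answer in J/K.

Entropy is a state function: ΔS = nC_V ln(T₂/T₁) + nR ln(V₂/V₁), with C_V = 3R/2 = 12.47 J mol⁻¹ K⁻¹ for a monoatomic ideal gas.
ΔS = 3.53 × [12.47 × ln(158/245) + 8.314 × ln(2.79/13.4)] = -65.4 J/K.

ΔS = -65.4 J/K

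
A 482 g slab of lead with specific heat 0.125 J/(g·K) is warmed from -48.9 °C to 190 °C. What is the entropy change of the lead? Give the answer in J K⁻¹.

In kelvin: T₁ = 224.25 K, T₂ = 463.15 K. ΔS = ∫dQ_rev/T = m c ln(T₂/T₁) = 482 × 0.125 × ln(463.15/224.25) = 43.7 J/K.

ΔS = 43.7 J/K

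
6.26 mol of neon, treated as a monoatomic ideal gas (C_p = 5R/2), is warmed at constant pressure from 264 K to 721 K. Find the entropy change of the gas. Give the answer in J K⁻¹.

At constant pressure, ΔS = nC_p ln(T₂/T₁) with C_p = 5R/2 = 20.79 J mol⁻¹ K⁻¹.
ΔS = 6.26 × 20.79 × ln(721/264) = 131 J/K.

ΔS = 131 J/K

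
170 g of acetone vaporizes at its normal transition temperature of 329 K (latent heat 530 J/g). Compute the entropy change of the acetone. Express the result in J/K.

Heat absorbed by the substance: Q = mL = 170 × 530 = 90100 J.
At constant T, ΔS = Q_rev/T = 90100 / 329 = 274 J/K.

ΔS = 274 J/K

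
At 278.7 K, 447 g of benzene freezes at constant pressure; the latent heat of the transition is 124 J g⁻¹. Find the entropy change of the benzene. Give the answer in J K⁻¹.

ΔS = -199 J/K

Heat released by the substance: Q = −mL = −447 × 124 = −55428 J.
At constant T, ΔS = Q_rev/T = −55428 / 278.7 = -199 J/K.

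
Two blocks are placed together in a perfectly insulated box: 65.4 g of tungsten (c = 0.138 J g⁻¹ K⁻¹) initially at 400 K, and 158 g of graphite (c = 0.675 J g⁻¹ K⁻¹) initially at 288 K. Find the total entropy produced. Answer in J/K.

Energy balance: T_f = (m₁c₁T₁ + m₂c₂T₂)/(m₁c₁ + m₂c₂) = 296.74 K.
ΔS₁ = m₁c₁ ln(T_f/T₁) = 9.0252 × ln(296.74/400) = -2.695 J/K.
ΔS₂ = m₂c₂ ln(T_f/T₂) = 106.65 × ln(296.74/288) = 3.188 J/K.
ΔS_total = -2.695 + 3.188 = 0.493 J/K.

ΔS_total = 0.493 J/K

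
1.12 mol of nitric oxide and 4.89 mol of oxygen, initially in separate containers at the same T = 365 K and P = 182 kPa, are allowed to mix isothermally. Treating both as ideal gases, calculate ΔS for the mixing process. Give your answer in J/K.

ΔS_mix = 24 J/K

Mole fractions: x_A = 1.12/6.01 = 0.186, x_B = 0.814.
ΔS_mix = −R(n_A ln x_A + n_B ln x_B) = −8.314 × (1.12 ln 0.186 + 4.89 ln 0.814) = 24 J/K.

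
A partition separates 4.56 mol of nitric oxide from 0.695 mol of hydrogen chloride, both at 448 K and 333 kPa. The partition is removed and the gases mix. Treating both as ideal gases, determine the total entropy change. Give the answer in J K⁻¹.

Mole fractions: x_A = 4.56/5.25 = 0.868, x_B = 0.132.
ΔS_mix = −R(n_A ln x_A + n_B ln x_B) = −8.314 × (4.56 ln 0.868 + 0.695 ln 0.132) = 17.1 J/K.

ΔS_mix = 17.1 J/K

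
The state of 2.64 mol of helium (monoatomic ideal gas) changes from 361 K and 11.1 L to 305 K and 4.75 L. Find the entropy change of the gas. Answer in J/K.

Entropy is a state function: ΔS = nC_V ln(T₂/T₁) + nR ln(V₂/V₁), with C_V = 3R/2 = 12.47 J mol⁻¹ K⁻¹ for a monoatomic ideal gas.
ΔS = 2.64 × [12.47 × ln(305/361) + 8.314 × ln(4.75/11.1)] = -24.2 J/K.

ΔS = -24.2 J/K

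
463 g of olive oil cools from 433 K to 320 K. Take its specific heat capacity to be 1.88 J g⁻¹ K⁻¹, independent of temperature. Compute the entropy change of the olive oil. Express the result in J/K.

ΔS = -263 J/K

ΔS = ∫dQ_rev/T = m c ln(T₂/T₁) = 463 × 1.88 × ln(320/433) = -263 J/K.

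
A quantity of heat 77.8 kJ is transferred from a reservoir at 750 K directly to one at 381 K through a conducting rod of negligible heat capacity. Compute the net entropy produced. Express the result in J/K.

ΔS_hot = −Q/T_H = −77800/750 = -103.7 J/K and ΔS_cold = +Q/T_C = 77800/381 = 204.2 J/K.
ΔS_total = -103.7 + 204.2 = 100 J/K, positive as the second law requires.

ΔS_total = 100 J/K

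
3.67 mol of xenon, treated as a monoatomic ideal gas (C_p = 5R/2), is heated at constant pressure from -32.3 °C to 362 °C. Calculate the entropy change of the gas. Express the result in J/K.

In kelvin: T₁ = 240.85 K, T₂ = 635.15 K. At constant pressure, ΔS = nC_p ln(T₂/T₁) with C_p = 5R/2 = 20.79 J mol⁻¹ K⁻¹.
ΔS = 3.67 × 20.79 × ln(635.15/240.85) = 74 J/K.

ΔS = 74 J/K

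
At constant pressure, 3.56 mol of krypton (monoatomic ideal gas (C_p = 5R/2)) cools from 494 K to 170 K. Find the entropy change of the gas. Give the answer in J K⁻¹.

At constant pressure, ΔS = nC_p ln(T₂/T₁) with C_p = 5R/2 = 20.79 J mol⁻¹ K⁻¹.
ΔS = 3.56 × 20.79 × ln(170/494) = -78.9 J/K.

ΔS = -78.9 J/K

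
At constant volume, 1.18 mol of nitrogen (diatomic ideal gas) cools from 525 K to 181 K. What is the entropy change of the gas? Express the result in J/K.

At constant volume, ΔS = nC_V ln(T₂/T₁) with C_V = 5R/2 = 20.79 J mol⁻¹ K⁻¹.
ΔS = 1.18 × 20.79 × ln(181/525) = -26.1 J/K.

ΔS = -26.1 J/K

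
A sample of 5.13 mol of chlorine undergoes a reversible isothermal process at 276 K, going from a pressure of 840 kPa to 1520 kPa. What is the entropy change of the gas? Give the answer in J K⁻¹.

ΔS_gas = -25.3 J/K

For an isothermal ideal gas ΔS_gas = nR ln(P₁/P₂) = 5.13 × 8.314 × ln(840/1520) = -25.3 J/K.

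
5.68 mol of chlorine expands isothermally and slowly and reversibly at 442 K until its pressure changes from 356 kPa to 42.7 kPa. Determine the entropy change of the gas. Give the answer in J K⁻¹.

For an isothermal ideal gas ΔS_gas = nR ln(P₁/P₂) = 5.68 × 8.314 × ln(356/42.7) = 100 J/K.

ΔS_gas = 100 J/K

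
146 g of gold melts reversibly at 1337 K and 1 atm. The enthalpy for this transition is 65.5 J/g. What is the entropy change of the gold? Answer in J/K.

Heat absorbed by the substance: Q = mL = 146 × 65.5 = 9563 J.
At constant T, ΔS = Q_rev/T = 9563 / 1337 = 7.15 J/K.

ΔS = 7.15 J/K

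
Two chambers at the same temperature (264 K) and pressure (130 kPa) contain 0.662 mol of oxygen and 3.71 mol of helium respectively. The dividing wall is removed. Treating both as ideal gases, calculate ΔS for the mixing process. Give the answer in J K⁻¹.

Mole fractions: x_A = 0.662/4.37 = 0.151, x_B = 0.849.
ΔS_mix = −R(n_A ln x_A + n_B ln x_B) = −8.314 × (0.662 ln 0.151 + 3.71 ln 0.849) = 15.5 J/K.

ΔS_mix = 15.5 J/K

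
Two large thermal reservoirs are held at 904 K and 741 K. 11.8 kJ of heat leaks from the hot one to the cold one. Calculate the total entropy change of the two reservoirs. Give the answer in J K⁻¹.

ΔS_hot = −Q/T_H = −11800/904 = -13.05 J/K and ΔS_cold = +Q/T_C = 11800/741 = 15.92 J/K.
ΔS_total = -13.05 + 15.92 = 2.87 J/K, positive as the second law requires.

ΔS_total = 2.87 J/K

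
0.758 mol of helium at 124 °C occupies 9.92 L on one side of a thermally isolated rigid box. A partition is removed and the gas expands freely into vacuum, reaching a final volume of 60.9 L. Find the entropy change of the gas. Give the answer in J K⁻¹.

ΔS_gas = 11.4 J/K

For an ideal gas in free expansion Q = 0 and W = 0, so T is unchanged.
Entropy is a state function; using a reversible isothermal path, ΔS_gas = nR ln(V₂/V₁) = 0.758 × 8.314 × ln(60.9/9.92) = 11.4 J/K.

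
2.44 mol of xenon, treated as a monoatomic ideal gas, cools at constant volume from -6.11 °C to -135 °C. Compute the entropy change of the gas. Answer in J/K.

ΔS = -20.1 J/K

In kelvin: T₁ = 267.04 K, T₂ = 138.15 K. At constant volume, ΔS = nC_V ln(T₂/T₁) with C_V = 3R/2 = 12.47 J mol⁻¹ K⁻¹.
ΔS = 2.44 × 12.47 × ln(138.15/267.04) = -20.1 J/K.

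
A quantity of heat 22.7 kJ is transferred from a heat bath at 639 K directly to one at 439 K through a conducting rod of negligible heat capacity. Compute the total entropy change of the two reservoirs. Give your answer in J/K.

ΔS_hot = −Q/T_H = −22700/639 = -35.52 J/K and ΔS_cold = +Q/T_C = 22700/439 = 51.71 J/K.
ΔS_total = -35.52 + 51.71 = 16.2 J/K, positive as the second law requires.

ΔS_total = 16.2 J/K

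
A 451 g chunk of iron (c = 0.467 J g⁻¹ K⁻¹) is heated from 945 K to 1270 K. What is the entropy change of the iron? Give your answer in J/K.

ΔS = ∫dQ_rev/T = m c ln(T₂/T₁) = 451 × 0.467 × ln(1270/945) = 62.3 J/K.

ΔS = 62.3 J/K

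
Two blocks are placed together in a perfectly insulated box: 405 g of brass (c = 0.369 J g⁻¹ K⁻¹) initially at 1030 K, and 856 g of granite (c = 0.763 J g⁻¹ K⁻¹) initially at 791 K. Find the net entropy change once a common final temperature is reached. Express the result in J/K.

Energy balance: T_f = (m₁c₁T₁ + m₂c₂T₂)/(m₁c₁ + m₂c₂) = 835.5 K.
ΔS₁ = m₁c₁ ln(T_f/T₁) = 149.445 × ln(835.5/1030) = -31.28 J/K.
ΔS₂ = m₂c₂ ln(T_f/T₂) = 653.128 × ln(835.5/791) = 35.75 J/K.
ΔS_total = -31.28 + 35.75 = 4.47 J/K.

ΔS_total = 4.47 J/K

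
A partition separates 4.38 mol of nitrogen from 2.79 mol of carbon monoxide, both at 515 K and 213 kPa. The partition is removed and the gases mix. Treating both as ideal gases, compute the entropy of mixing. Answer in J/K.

Mole fractions: x_A = 4.38/7.17 = 0.611, x_B = 0.389.
ΔS_mix = −R(n_A ln x_A + n_B ln x_B) = −8.314 × (4.38 ln 0.611 + 2.79 ln 0.389) = 39.8 J/K.

ΔS_mix = 39.8 J/K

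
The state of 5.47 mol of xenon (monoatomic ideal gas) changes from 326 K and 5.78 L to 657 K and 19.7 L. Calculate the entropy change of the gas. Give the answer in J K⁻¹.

ΔS = 104 J/K

Entropy is a state function: ΔS = nC_V ln(T₂/T₁) + nR ln(V₂/V₁), with C_V = 3R/2 = 12.47 J mol⁻¹ K⁻¹ for a monoatomic ideal gas.
ΔS = 5.47 × [12.47 × ln(657/326) + 8.314 × ln(19.7/5.78)] = 104 J/K.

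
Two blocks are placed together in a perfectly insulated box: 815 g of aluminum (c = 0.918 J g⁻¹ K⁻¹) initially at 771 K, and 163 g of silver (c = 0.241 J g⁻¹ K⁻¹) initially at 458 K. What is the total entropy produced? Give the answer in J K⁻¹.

ΔS_total = 4.35 J/K

Energy balance: T_f = (m₁c₁T₁ + m₂c₂T₂)/(m₁c₁ + m₂c₂) = 755.39 K.
ΔS₁ = m₁c₁ ln(T_f/T₁) = 748.17 × ln(755.39/771) = -15.31 J/K.
ΔS₂ = m₂c₂ ln(T_f/T₂) = 39.283 × ln(755.39/458) = 19.66 J/K.
ΔS_total = -15.31 + 19.66 = 4.35 J/K.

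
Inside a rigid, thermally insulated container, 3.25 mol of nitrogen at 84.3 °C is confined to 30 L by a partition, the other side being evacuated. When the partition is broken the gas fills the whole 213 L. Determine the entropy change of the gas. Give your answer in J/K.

ΔS_gas = 53 J/K

For an ideal gas in free expansion Q = 0 and W = 0, so T is unchanged.
Entropy is a state function; using a reversible isothermal path, ΔS_gas = nR ln(V₂/V₁) = 3.25 × 8.314 × ln(213/30) = 53 J/K.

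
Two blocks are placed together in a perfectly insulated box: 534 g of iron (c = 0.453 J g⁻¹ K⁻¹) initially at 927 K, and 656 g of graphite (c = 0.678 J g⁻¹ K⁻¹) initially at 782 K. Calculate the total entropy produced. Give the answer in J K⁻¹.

ΔS_total = 2.3 J/K

Energy balance: T_f = (m₁c₁T₁ + m₂c₂T₂)/(m₁c₁ + m₂c₂) = 833.08 K.
ΔS₁ = m₁c₁ ln(T_f/T₁) = 241.902 × ln(833.08/927) = -25.84 J/K.
ΔS₂ = m₂c₂ ln(T_f/T₂) = 444.768 × ln(833.08/782) = 28.14 J/K.
ΔS_total = -25.84 + 28.14 = 2.3 J/K.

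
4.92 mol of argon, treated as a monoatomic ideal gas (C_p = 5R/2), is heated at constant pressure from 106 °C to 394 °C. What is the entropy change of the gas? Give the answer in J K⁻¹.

In kelvin: T₁ = 379.15 K, T₂ = 667.15 K. At constant pressure, ΔS = nC_p ln(T₂/T₁) with C_p = 5R/2 = 20.79 J mol⁻¹ K⁻¹.
ΔS = 4.92 × 20.79 × ln(667.15/379.15) = 57.8 J/K.

ΔS = 57.8 J/K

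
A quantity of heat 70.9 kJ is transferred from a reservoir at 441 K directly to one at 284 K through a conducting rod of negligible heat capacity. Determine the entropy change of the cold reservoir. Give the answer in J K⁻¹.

The cold reservoir gains heat Q, so ΔS_cold = +Q/T_C = 70900/284 = 250 J/K.

ΔS_cold = 250 J/K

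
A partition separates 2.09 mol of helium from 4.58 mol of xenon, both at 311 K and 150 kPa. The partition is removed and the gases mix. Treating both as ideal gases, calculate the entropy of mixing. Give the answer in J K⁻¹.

ΔS_mix = 34.5 J/K

Mole fractions: x_A = 2.09/6.67 = 0.313, x_B = 0.687.
ΔS_mix = −R(n_A ln x_A + n_B ln x_B) = −8.314 × (2.09 ln 0.313 + 4.58 ln 0.687) = 34.5 J/K.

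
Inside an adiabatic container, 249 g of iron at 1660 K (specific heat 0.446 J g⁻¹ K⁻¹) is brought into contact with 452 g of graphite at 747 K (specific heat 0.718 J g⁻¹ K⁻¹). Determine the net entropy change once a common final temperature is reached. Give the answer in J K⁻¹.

Energy balance: T_f = (m₁c₁T₁ + m₂c₂T₂)/(m₁c₁ + m₂c₂) = 979.77 K.
ΔS₁ = m₁c₁ ln(T_f/T₁) = 111.054 × ln(979.77/1660) = -58.55 J/K.
ΔS₂ = m₂c₂ ln(T_f/T₂) = 324.536 × ln(979.77/747) = 88.03 J/K.
ΔS_total = -58.55 + 88.03 = 29.5 J/K.

ΔS_total = 29.5 J/K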